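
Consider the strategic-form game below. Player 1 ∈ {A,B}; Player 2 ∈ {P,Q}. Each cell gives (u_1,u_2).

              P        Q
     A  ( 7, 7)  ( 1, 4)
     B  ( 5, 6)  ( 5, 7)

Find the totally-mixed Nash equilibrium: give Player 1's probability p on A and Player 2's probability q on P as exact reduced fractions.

(p,q) = (1/4, 2/3)

P1 indiff ⇒ q·7+(1-q)·1 = q·5+(1-q)·5 ⇒ q(2) = (1-q)(4) ⇒ q = 2/3
P2 indiff ⇒ p·7+(1-p)·6 = p·4+(1-p)·7 ⇒ p(3) = (1-p)(1) ⇒ p = 1/4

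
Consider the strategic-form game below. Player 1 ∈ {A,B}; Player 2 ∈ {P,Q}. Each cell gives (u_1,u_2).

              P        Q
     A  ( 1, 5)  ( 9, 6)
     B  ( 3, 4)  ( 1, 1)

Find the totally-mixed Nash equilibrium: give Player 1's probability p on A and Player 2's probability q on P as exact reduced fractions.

P1 indiff ⇒ q·1+(1-q)·9 = q·3+(1-q)·1 ⇒ q(-2) = (1-q)(-8) ⇒ q = 4/5
P2 indiff ⇒ p·5+(1-p)·4 = p·6+(1-p)·1 ⇒ p(-1) = (1-p)(-3) ⇒ p = 3/4

p=3/4, q=4/5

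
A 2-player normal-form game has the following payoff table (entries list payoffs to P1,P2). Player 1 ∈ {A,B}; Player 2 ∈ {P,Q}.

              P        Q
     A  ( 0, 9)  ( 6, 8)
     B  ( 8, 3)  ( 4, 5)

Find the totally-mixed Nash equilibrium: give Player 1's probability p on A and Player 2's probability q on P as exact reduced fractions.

(p,q) = (2/3, 1/5)

P1 indiff ⇒ q·0+(1-q)·6 = q·8+(1-q)·4 ⇒ q(-8) = (1-q)(-2) ⇒ q = 1/5
P2 indiff ⇒ p·9+(1-p)·3 = p·8+(1-p)·5 ⇒ p(1) = (1-p)(2) ⇒ p = 2/3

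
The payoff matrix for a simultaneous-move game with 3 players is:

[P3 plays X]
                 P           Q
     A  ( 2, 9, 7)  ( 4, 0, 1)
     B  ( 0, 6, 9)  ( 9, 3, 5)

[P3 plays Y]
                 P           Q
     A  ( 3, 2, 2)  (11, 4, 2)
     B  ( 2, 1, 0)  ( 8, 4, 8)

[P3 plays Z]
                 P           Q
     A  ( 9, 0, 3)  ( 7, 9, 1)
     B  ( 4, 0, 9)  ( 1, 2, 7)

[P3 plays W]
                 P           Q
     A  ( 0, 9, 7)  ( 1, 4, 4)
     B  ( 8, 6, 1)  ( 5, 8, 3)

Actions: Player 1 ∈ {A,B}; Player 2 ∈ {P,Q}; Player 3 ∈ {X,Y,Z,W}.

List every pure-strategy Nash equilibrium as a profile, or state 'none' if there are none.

Nash profiles: (A,P,X)

(A,P,X): NE
(A,P,Y): not NE [P2→Q gives 4>2; P3→W gives 7>2]
(A,P,Z): not NE [P2→Q gives 9>0; P3→W gives 7>3]
(A,P,W): not NE [P1→B gives 8>0]
(A,Q,X): not NE [P1→B gives 9>4; P2→P gives 9>0; P3→W gives 4>1]
(A,Q,Y): not NE [P3→W gives 4>2]
(A,Q,Z): not NE [P3→W gives 4>1]
(A,Q,W): not NE [P1→B gives 5>1; P2→P gives 9>4]
(B,P,X): not NE [P1→A gives 2>0]
(B,P,Y): not NE [P1→A gives 3>2; P2→Q gives 4>1; P3→Z gives 9>0]
(B,P,Z): not NE [P1→A gives 9>4; P2→Q gives 2>0]
(B,P,W): not NE [P2→Q gives 8>6; P3→Z gives 9>1]
(B,Q,X): not NE [P2→P gives 6>3; P3→Y gives 8>5]
(B,Q,Y): not NE [P1→A gives 11>8]
(B,Q,Z): not NE [P1→A gives 7>1; P3→Y gives 8>7]
(B,Q,W): not NE [P3→Y gives 8>3]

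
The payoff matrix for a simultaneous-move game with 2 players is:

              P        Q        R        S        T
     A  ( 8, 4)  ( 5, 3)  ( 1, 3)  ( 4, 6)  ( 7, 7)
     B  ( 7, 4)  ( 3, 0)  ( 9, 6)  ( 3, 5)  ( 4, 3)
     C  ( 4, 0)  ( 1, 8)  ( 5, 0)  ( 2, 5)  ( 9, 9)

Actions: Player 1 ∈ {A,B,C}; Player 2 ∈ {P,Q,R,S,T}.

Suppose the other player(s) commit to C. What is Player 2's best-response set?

u_2(P vs C) = 0
u_2(Q vs C) = 8
u_2(R vs C) = 0
u_2(S vs C) = 5
u_2(T vs C) = 9
max payoff 9 at {T}

argmax u_2 = {T}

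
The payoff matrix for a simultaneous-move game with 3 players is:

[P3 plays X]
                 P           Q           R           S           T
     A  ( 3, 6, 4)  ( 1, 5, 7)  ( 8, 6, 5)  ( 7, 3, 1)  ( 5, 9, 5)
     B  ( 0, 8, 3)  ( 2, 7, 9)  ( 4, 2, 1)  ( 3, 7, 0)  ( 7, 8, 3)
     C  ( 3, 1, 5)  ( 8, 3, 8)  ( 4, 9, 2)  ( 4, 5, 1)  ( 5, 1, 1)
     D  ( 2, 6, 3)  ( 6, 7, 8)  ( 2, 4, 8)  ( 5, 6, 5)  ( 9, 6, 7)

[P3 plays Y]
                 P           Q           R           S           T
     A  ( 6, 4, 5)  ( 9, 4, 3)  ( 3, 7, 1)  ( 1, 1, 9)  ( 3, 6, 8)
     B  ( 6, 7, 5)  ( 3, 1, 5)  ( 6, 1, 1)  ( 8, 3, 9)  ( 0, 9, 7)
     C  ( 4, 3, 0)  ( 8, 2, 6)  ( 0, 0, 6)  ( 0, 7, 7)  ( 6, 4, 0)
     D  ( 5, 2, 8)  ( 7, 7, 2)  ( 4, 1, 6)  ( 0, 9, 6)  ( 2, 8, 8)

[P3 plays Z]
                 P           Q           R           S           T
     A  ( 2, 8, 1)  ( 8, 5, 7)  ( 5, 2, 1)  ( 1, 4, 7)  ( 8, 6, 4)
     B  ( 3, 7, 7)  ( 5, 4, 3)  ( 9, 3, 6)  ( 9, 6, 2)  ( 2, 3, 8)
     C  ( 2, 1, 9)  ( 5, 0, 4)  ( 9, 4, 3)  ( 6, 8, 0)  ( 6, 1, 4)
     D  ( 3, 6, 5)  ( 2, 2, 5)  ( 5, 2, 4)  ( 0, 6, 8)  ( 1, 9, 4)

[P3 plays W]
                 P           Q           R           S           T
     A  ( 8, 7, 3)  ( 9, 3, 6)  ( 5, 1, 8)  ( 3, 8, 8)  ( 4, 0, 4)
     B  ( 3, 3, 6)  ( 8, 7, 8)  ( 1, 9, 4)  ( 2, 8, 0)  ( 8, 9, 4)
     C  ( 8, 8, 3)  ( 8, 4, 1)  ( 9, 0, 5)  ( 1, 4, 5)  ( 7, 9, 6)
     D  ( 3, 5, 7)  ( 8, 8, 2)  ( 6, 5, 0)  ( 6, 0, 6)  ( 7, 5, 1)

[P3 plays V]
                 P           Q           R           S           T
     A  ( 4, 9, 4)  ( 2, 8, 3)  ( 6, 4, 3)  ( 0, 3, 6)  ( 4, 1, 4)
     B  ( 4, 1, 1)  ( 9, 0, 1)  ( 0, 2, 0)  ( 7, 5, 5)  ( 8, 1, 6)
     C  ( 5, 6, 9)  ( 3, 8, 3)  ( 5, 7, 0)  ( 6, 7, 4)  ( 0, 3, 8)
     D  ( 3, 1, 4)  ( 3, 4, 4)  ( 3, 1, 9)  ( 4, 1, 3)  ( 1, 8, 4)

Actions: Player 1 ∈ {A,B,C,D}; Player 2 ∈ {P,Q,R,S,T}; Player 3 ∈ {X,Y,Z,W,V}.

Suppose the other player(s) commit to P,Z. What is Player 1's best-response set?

u_1(A vs P,Z) = 2
u_1(B vs P,Z) = 3
u_1(C vs P,Z) = 2
u_1(D vs P,Z) = 3
max payoff 3 at {B,D}

BR_1 = {B,D}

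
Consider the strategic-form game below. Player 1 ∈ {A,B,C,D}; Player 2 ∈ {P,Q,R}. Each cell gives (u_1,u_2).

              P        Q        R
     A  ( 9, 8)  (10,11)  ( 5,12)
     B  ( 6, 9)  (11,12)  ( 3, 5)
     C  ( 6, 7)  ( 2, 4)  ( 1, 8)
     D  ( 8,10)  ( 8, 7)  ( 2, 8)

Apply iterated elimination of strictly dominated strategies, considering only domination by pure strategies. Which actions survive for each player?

P1 drop C (A beats it: P:9>6 Q:10>2 R:5>1)
P1 drop D (A beats it: P:9>8 Q:10>8 R:5>2)
P2 drop P (Q beats it: A:11>8 B:12>9)
P1→{A,B} P2→{Q,R}

IESDS → P1:{A,B} P2:{Q,R}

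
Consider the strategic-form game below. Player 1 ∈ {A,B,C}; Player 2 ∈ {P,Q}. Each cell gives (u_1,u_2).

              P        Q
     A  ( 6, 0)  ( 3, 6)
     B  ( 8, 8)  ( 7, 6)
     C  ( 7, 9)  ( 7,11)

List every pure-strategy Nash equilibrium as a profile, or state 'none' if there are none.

(A,P): not NE [P1→B gives 8>6; P2→Q gives 6>0]
(A,Q): not NE [P1→C gives 7>3]
(B,P): NE
(B,Q): not NE [P2→P gives 8>6]
(C,P): not NE [P1→B gives 8>7; P2→Q gives 11>9]
(C,Q): NE

NE set: (B,P), (C,Q)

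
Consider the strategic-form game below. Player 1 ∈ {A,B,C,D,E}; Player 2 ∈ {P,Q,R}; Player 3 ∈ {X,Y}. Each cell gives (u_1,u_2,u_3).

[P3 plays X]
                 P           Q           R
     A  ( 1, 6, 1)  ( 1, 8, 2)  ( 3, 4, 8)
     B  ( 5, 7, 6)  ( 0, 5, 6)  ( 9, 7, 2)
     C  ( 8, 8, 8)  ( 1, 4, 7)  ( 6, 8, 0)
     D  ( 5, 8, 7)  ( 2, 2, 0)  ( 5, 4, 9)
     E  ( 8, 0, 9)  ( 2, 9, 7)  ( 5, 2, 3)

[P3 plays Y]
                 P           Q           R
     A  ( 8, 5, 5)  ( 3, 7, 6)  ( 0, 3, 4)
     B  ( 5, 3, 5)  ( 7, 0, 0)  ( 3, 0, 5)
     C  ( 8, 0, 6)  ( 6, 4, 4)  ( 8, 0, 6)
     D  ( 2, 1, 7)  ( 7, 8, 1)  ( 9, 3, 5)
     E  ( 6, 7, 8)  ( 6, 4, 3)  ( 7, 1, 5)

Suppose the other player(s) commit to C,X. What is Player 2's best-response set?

BR_2 = {P,R}

u_2(P vs C,X) = 8
u_2(Q vs C,X) = 4
u_2(R vs C,X) = 8
max payoff 8 at {P,R}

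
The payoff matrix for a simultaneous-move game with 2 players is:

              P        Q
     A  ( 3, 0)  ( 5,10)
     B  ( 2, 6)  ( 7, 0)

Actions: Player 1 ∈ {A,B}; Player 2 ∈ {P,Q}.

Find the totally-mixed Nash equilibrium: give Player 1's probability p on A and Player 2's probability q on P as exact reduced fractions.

P1 indiff ⇒ q·3+(1-q)·5 = q·2+(1-q)·7 ⇒ q(1) = (1-q)(2) ⇒ q = 2/3
P2 indiff ⇒ p·0+(1-p)·6 = p·10+(1-p)·0 ⇒ p(-10) = (1-p)(-6) ⇒ p = 3/8

p=3/8, q=2/3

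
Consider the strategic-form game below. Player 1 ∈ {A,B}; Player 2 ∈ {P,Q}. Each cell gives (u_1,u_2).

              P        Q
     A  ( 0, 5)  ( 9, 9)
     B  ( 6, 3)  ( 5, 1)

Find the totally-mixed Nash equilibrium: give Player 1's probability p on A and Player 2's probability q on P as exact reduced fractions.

P1 mixes 1/3 on A; P2 mixes 2/5 on P

P1 indiff ⇒ q·0+(1-q)·9 = q·6+(1-q)·5 ⇒ q(-6) = (1-q)(-4) ⇒ q = 2/5
P2 indiff ⇒ p·5+(1-p)·3 = p·9+(1-p)·1 ⇒ p(-4) = (1-p)(-2) ⇒ p = 1/3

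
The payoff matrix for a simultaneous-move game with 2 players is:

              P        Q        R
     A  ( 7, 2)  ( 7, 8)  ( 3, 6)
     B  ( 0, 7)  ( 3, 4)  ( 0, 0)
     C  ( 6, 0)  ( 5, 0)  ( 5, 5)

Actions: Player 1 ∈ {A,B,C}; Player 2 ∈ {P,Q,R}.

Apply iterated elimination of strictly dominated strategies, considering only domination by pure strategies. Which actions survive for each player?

P1 drop B (A beats it: P:7>0 Q:7>3 R:3>0)
P2 drop P (R beats it: A:6>2 C:5>0)
P1→{A,C} P2→{Q,R}

Remaining: P1:{A,C} P2:{Q,R}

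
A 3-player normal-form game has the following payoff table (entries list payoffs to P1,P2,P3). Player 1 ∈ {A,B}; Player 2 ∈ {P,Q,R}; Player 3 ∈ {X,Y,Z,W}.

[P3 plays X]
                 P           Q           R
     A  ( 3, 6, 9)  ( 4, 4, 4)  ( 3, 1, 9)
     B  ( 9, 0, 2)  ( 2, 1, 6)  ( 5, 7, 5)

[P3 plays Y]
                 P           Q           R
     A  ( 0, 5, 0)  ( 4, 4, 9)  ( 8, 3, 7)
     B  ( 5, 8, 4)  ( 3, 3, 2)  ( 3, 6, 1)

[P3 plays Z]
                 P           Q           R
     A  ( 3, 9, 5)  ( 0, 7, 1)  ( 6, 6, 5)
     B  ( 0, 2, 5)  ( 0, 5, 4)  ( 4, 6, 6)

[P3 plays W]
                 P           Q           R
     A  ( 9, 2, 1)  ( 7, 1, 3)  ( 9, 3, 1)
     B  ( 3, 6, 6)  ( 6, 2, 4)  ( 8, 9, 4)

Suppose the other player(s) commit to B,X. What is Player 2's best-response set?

u_2(P vs B,X) = 0
u_2(Q vs B,X) = 1
u_2(R vs B,X) = 7
max payoff 7 at {R}

argmax u_2 = {R}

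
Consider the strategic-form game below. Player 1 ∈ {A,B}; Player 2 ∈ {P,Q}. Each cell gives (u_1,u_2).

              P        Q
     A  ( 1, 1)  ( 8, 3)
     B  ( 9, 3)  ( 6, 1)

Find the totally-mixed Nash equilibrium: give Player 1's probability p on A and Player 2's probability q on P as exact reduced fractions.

P1 indiff ⇒ q·1+(1-q)·8 = q·9+(1-q)·6 ⇒ q(-8) = (1-q)(-2) ⇒ q = 1/5
P2 indiff ⇒ p·1+(1-p)·3 = p·3+(1-p)·1 ⇒ p(-2) = (1-p)(-2) ⇒ p = 1/2

p=1/2, q=1/5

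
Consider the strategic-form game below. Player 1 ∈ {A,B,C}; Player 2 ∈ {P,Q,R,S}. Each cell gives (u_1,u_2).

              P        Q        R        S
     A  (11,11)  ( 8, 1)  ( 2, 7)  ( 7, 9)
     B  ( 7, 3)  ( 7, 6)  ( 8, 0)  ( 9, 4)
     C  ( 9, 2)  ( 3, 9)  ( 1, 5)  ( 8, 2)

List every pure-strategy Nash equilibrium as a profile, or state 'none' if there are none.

NE set: (A,P)

(A,P): NE
(A,Q): not NE [P2→P gives 11>1]
(A,R): not NE [P1→B gives 8>2; P2→P gives 11>7]
(A,S): not NE [P1→B gives 9>7; P2→P gives 11>9]
(B,P): not NE [P1→A gives 11>7; P2→Q gives 6>3]
(B,Q): not NE [P1→A gives 8>7]
(B,R): not NE [P2→Q gives 6>0]
(B,S): not NE [P2→Q gives 6>4]
(C,P): not NE [P1→A gives 11>9; P2→Q gives 9>2]
(C,Q): not NE [P1→A gives 8>3]
(C,R): not NE [P1→B gives 8>1; P2→Q gives 9>5]
(C,S): not NE [P1→B gives 9>8; P2→Q gives 9>2]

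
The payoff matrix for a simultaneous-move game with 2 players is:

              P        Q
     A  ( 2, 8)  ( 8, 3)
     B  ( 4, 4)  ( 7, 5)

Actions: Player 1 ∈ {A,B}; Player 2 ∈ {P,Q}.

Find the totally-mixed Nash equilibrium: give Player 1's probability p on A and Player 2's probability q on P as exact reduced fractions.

p=1/6, q=1/3

P1 indiff ⇒ q·2+(1-q)·8 = q·4+(1-q)·7 ⇒ q(-2) = (1-q)(-1) ⇒ q = 1/3
P2 indiff ⇒ p·8+(1-p)·4 = p·3+(1-p)·5 ⇒ p(5) = (1-p)(1) ⇒ p = 1/6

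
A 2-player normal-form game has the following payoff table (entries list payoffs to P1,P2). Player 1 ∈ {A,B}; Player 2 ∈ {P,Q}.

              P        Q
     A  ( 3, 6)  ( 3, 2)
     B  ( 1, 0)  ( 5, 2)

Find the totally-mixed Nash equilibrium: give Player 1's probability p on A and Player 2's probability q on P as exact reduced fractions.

p=1/3, q=1/2

P1 indiff ⇒ q·3+(1-q)·3 = q·1+(1-q)·5 ⇒ q(2) = (1-q)(2) ⇒ q = 1/2
P2 indiff ⇒ p·6+(1-p)·0 = p·2+(1-p)·2 ⇒ p(4) = (1-p)(2) ⇒ p = 1/3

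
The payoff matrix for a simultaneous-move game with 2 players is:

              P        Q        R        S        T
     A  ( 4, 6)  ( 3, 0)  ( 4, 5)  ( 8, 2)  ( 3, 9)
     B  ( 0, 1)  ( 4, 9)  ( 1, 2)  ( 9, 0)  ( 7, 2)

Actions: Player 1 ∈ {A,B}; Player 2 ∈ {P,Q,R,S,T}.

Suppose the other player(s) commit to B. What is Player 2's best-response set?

BR_2 = {Q}

u_2(P vs B) = 1
u_2(Q vs B) = 9
u_2(R vs B) = 2
u_2(S vs B) = 0
u_2(T vs B) = 2
max payoff 9 at {Q}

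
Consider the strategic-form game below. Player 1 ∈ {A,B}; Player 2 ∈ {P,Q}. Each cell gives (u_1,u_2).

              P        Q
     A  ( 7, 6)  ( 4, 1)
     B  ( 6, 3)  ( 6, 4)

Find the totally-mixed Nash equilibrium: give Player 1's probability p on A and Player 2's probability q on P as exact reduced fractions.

P1 indiff ⇒ q·7+(1-q)·4 = q·6+(1-q)·6 ⇒ q(1) = (1-q)(2) ⇒ q = 2/3
P2 indiff ⇒ p·6+(1-p)·3 = p·1+(1-p)·4 ⇒ p(5) = (1-p)(1) ⇒ p = 1/6

p=1/6, q=2/3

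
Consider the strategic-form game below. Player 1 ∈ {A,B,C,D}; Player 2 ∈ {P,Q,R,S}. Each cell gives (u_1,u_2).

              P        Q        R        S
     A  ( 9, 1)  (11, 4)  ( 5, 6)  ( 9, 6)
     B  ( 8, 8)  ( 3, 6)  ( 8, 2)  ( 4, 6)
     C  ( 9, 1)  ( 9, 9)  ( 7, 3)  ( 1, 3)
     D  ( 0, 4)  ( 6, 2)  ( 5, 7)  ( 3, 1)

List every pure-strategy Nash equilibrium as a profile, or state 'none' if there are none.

PSNE = {(A,S)}

(A,P): not NE [P2→S gives 6>1]
(A,Q): not NE [P2→S gives 6>4]
(A,R): not NE [P1→B gives 8>5]
(A,S): NE
(B,P): not NE [P1→C gives 9>8]
(B,Q): not NE [P1→A gives 11>3; P2→P gives 8>6]
(B,R): not NE [P2→P gives 8>2]
(B,S): not NE [P1→A gives 9>4; P2→P gives 8>6]
(C,P): not NE [P2→Q gives 9>1]
(C,Q): not NE [P1→A gives 11>9]
(C,R): not NE [P1→B gives 8>7; P2→Q gives 9>3]
(C,S): not NE [P1→A gives 9>1; P2→Q gives 9>3]
(D,P): not NE [P1→C gives 9>0; P2→R gives 7>4]
(D,Q): not NE [P1→A gives 11>6; P2→R gives 7>2]
(D,R): not NE [P1→B gives 8>5]
(D,S): not NE [P1→A gives 9>3; P2→R gives 7>1]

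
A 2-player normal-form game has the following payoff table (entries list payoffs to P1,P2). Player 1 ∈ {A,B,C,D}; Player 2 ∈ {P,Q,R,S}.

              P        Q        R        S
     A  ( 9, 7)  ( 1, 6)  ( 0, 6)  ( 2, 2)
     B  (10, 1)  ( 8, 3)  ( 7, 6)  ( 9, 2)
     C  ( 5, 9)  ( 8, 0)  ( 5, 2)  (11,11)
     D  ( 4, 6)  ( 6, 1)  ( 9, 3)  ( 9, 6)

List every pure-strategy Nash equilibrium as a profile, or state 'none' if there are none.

(A,P): not NE [P1→B gives 10>9]
(A,Q): not NE [P1→C gives 8>1; P2→P gives 7>6]
(A,R): not NE [P1→D gives 9>0; P2→P gives 7>6]
(A,S): not NE [P1→C gives 11>2; P2→P gives 7>2]
(B,P): not NE [P2→R gives 6>1]
(B,Q): not NE [P2→R gives 6>3]
(B,R): not NE [P1→D gives 9>7]
(B,S): not NE [P1→C gives 11>9; P2→R gives 6>2]
(C,P): not NE [P1→B gives 10>5; P2→S gives 11>9]
(C,Q): not NE [P2→S gives 11>0]
(C,R): not NE [P1→D gives 9>5; P2→S gives 11>2]
(C,S): NE
(D,P): not NE [P1→B gives 10>4]
(D,Q): not NE [P1→C gives 8>6; P2→S gives 6>1]
(D,R): not NE [P2→S gives 6>3]
(D,S): not NE [P1→C gives 11>9]

Nash profiles: (C,S)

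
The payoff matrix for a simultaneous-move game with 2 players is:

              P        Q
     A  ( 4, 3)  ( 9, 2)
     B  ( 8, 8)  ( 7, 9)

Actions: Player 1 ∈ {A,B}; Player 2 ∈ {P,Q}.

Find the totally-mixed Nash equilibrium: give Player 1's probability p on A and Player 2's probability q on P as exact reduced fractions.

P1 indiff ⇒ q·4+(1-q)·9 = q·8+(1-q)·7 ⇒ q(-4) = (1-q)(-2) ⇒ q = 1/3
P2 indiff ⇒ p·3+(1-p)·8 = p·2+(1-p)·9 ⇒ p(1) = (1-p)(1) ⇒ p = 1/2

(p,q) = (1/2, 1/3)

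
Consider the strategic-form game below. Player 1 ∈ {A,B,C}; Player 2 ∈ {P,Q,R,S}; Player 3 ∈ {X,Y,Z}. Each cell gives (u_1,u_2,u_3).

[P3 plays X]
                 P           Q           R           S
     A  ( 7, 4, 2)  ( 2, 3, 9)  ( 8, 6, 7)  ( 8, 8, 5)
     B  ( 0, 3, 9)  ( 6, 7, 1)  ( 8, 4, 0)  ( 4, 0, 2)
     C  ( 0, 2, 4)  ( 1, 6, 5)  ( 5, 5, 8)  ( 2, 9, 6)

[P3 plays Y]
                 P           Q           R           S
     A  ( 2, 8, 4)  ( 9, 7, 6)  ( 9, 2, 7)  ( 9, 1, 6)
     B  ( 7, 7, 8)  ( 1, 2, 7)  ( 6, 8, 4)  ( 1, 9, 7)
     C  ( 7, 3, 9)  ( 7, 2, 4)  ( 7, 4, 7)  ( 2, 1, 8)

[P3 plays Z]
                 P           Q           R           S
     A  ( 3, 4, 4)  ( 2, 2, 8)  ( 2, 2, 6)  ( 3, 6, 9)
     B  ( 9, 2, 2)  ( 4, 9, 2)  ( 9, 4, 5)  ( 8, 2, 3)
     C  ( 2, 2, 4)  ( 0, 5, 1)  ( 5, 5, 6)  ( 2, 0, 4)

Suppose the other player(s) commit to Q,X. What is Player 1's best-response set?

argmax u_1 = {B}

u_1(A vs Q,X) = 2
u_1(B vs Q,X) = 6
u_1(C vs Q,X) = 1
max payoff 6 at {B}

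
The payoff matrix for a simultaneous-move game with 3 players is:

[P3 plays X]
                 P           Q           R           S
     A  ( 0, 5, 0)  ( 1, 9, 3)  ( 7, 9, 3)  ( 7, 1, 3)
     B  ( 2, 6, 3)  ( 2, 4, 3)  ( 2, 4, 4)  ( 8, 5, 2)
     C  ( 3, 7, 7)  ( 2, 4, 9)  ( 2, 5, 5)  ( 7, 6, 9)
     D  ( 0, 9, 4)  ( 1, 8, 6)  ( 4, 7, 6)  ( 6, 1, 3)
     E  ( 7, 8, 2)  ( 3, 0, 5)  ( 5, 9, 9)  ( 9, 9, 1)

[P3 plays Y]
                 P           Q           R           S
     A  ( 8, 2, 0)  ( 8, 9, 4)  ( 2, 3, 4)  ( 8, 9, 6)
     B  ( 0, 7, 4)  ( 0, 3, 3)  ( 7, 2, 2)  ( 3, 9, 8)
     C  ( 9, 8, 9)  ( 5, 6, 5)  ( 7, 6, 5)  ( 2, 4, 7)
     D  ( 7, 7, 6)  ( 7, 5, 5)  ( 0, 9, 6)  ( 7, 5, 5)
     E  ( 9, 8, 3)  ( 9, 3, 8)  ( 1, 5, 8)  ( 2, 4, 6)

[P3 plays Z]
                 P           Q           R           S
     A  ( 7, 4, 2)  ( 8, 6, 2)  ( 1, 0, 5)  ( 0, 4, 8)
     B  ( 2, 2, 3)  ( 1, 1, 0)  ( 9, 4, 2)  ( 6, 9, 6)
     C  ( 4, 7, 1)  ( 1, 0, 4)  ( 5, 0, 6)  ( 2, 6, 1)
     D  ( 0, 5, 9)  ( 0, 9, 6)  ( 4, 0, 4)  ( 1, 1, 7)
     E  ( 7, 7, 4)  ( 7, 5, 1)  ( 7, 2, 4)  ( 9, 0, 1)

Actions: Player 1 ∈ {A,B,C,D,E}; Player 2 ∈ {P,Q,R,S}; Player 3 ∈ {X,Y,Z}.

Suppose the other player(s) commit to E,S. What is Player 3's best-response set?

P3 best: {Y}

u_3(X vs E,S) = 1
u_3(Y vs E,S) = 6
u_3(Z vs E,S) = 1
max payoff 6 at {Y}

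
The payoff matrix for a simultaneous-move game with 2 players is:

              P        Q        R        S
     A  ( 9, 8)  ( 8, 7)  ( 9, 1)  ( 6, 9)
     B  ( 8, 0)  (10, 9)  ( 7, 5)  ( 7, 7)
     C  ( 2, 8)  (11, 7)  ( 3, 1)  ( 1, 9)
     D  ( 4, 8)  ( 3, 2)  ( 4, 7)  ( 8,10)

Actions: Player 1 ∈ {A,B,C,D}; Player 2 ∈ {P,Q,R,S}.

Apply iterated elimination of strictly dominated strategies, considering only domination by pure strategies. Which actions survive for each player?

P2 drop P (S beats it: A:9>8 B:7>0 C:9>8 D:10>8)
P2 drop R (S beats it: A:9>1 B:7>5 C:9>1 D:10>7)
P1 drop A (B beats it: Q:10>8 S:7>6)
P1→{B,C,D} P2→{Q,S}

IESDS → P1:{B,C,D} P2:{Q,S}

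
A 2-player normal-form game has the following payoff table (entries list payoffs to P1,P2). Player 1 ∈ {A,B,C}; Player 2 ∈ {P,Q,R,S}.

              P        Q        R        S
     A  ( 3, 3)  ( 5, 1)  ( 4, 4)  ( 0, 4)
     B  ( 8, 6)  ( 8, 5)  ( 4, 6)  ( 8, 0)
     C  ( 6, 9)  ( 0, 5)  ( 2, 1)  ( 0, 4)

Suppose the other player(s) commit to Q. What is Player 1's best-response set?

u_1(A vs Q) = 5
u_1(B vs Q) = 8
u_1(C vs Q) = 0
max payoff 8 at {B}

BR_1 = {B}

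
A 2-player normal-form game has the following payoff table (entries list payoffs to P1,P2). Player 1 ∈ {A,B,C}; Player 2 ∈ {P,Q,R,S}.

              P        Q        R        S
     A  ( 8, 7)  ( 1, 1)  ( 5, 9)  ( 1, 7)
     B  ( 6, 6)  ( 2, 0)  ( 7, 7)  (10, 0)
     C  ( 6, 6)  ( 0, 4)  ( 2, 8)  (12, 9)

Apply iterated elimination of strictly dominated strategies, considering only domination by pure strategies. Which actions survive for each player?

Remaining: P1:{B,C} P2:{R,S}

P2 drop P (R beats it: A:9>7 B:7>6 C:8>6)
P1 drop A (B beats it: Q:2>1 R:7>5 S:10>1)
P2 drop Q (R beats it: B:7>0 C:8>4)
P1→{B,C} P2→{R,S}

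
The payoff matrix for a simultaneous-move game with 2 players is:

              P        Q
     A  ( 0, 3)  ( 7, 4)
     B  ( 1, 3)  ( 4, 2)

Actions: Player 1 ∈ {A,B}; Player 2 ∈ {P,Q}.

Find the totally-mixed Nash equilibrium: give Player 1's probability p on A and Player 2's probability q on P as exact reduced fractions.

(p,q) = (1/2, 3/4)

P1 indiff ⇒ q·0+(1-q)·7 = q·1+(1-q)·4 ⇒ q(-1) = (1-q)(-3) ⇒ q = 3/4
P2 indiff ⇒ p·3+(1-p)·3 = p·4+(1-p)·2 ⇒ p(-1) = (1-p)(-1) ⇒ p = 1/2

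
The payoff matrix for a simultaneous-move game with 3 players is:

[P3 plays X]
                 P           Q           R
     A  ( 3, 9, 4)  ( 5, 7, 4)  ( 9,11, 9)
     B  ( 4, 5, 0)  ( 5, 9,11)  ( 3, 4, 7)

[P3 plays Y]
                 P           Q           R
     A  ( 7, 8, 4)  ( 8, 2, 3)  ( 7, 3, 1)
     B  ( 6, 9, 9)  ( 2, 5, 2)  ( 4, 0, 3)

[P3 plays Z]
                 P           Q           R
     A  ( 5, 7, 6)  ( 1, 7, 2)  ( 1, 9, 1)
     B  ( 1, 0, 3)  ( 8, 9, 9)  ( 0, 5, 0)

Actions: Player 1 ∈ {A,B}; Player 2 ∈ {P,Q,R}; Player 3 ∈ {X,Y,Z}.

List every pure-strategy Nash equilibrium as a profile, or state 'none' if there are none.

Nash profiles: (A,R,X), (B,Q,X)

(A,P,X): not NE [P1→B gives 4>3; P2→R gives 11>9; P3→Z gives 6>4]
(A,P,Y): not NE [P3→Z gives 6>4]
(A,P,Z): not NE [P2→R gives 9>7]
(A,Q,X): not NE [P2→R gives 11>7]
(A,Q,Y): not NE [P2→P gives 8>2; P3→X gives 4>3]
(A,Q,Z): not NE [P1→B gives 8>1; P2→R gives 9>7; P3→X gives 4>2]
(A,R,X): NE
(A,R,Y): not NE [P2→P gives 8>3; P3→X gives 9>1]
(A,R,Z): not NE [P3→X gives 9>1]
(B,P,X): not NE [P2→Q gives 9>5; P3→Y gives 9>0]
(B,P,Y): not NE [P1→A gives 7>6]
(B,P,Z): not NE [P1→A gives 5>1; P2→Q gives 9>0; P3→Y gives 9>3]
(B,Q,X): NE
(B,Q,Y): not NE [P1→A gives 8>2; P2→P gives 9>5; P3→X gives 11>2]
(B,Q,Z): not NE [P3→X gives 11>9]
(B,R,X): not NE [P1→A gives 9>3; P2→Q gives 9>4]
(B,R,Y): not NE [P1→A gives 7>4; P2→P gives 9>0; P3→X gives 7>3]
(B,R,Z): not NE [P1→A gives 1>0; P2→Q gives 9>5; P3→X gives 7>0]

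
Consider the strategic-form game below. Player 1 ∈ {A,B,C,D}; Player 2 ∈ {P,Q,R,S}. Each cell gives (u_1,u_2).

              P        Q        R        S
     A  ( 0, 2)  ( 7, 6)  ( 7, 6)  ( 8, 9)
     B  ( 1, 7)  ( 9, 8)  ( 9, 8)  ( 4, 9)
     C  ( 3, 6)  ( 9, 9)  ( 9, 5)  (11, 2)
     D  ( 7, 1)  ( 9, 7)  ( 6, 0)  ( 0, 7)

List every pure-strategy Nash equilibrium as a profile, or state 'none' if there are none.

Nash profiles: (C,Q), (D,Q)

(A,P): not NE [P1→D gives 7>0; P2→S gives 9>2]
(A,Q): not NE [P1→D gives 9>7; P2→S gives 9>6]
(A,R): not NE [P1→C gives 9>7; P2→S gives 9>6]
(A,S): not NE [P1→C gives 11>8]
(B,P): not NE [P1→D gives 7>1; P2→S gives 9>7]
(B,Q): not NE [P2→S gives 9>8]
(B,R): not NE [P2→S gives 9>8]
(B,S): not NE [P1→C gives 11>4]
(C,P): not NE [P1→D gives 7>3; P2→Q gives 9>6]
(C,Q): NE
(C,R): not NE [P2→Q gives 9>5]
(C,S): not NE [P2→Q gives 9>2]
(D,P): not NE [P2→S gives 7>1]
(D,Q): NE
(D,R): not NE [P1→C gives 9>6; P2→S gives 7>0]
(D,S): not NE [P1→C gives 11>0]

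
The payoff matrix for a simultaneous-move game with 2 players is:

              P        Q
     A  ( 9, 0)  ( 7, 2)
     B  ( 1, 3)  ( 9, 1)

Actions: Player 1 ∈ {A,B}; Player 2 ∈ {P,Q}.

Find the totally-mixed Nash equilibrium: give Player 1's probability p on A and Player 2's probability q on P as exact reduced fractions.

P1 mixes 1/2 on A; P2 mixes 1/5 on P

P1 indiff ⇒ q·9+(1-q)·7 = q·1+(1-q)·9 ⇒ q(8) = (1-q)(2) ⇒ q = 1/5
P2 indiff ⇒ p·0+(1-p)·3 = p·2+(1-p)·1 ⇒ p(-2) = (1-p)(-2) ⇒ p = 1/2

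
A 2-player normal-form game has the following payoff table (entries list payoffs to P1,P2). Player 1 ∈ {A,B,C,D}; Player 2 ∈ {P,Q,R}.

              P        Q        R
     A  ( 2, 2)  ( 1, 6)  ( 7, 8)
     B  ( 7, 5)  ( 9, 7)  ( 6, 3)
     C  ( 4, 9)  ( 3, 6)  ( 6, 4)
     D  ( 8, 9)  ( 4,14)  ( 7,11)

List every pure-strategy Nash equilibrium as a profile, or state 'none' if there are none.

(A,P): not NE [P1→D gives 8>2; P2→R gives 8>2]
(A,Q): not NE [P1→B gives 9>1; P2→R gives 8>6]
(A,R): NE
(B,P): not NE [P1→D gives 8>7; P2→Q gives 7>5]
(B,Q): NE
(B,R): not NE [P1→D gives 7>6; P2→Q gives 7>3]
(C,P): not NE [P1→D gives 8>4]
(C,Q): not NE [P1→B gives 9>3; P2→P gives 9>6]
(C,R): not NE [P1→D gives 7>6; P2→P gives 9>4]
(D,P): not NE [P2→Q gives 14>9]
(D,Q): not NE [P1→B gives 9>4]
(D,R): not NE [P2→Q gives 14>11]

PSNE = {(A,R), (B,Q)}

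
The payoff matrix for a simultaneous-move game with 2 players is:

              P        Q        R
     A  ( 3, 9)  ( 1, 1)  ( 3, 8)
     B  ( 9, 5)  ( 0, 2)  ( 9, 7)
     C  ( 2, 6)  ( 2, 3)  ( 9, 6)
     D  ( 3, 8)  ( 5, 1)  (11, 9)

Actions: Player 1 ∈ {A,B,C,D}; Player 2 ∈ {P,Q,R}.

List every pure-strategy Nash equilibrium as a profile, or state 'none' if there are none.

(A,P): not NE [P1→B gives 9>3]
(A,Q): not NE [P1→D gives 5>1; P2→P gives 9>1]
(A,R): not NE [P1→D gives 11>3; P2→P gives 9>8]
(B,P): not NE [P2→R gives 7>5]
(B,Q): not NE [P1→D gives 5>0; P2→R gives 7>2]
(B,R): not NE [P1→D gives 11>9]
(C,P): not NE [P1→B gives 9>2]
(C,Q): not NE [P1→D gives 5>2; P2→R gives 6>3]
(C,R): not NE [P1→D gives 11>9]
(D,P): not NE [P1→B gives 9>3; P2→R gives 9>8]
(D,Q): not NE [P2→R gives 9>1]
(D,R): NE

Nash profiles: (D,R)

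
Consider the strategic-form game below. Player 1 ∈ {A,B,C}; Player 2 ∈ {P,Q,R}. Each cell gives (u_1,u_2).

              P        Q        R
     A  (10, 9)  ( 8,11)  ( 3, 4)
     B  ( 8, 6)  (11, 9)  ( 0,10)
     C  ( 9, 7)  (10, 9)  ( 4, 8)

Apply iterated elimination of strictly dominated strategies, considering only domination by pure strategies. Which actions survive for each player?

IESDS → P1:{B,C} P2:{Q,R}

P2 drop P (Q beats it: A:11>9 B:9>6 C:9>7)
P1 drop A (C beats it: Q:10>8 R:4>3)
P1→{B,C} P2→{Q,R}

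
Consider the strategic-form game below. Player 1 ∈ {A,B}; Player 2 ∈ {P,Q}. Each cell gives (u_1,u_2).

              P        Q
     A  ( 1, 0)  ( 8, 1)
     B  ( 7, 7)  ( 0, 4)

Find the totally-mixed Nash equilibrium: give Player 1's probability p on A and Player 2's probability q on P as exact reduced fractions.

P1 indiff ⇒ q·1+(1-q)·8 = q·7+(1-q)·0 ⇒ q(-6) = (1-q)(-8) ⇒ q = 4/7
P2 indiff ⇒ p·0+(1-p)·7 = p·1+(1-p)·4 ⇒ p(-1) = (1-p)(-3) ⇒ p = 3/4

p=3/4, q=4/7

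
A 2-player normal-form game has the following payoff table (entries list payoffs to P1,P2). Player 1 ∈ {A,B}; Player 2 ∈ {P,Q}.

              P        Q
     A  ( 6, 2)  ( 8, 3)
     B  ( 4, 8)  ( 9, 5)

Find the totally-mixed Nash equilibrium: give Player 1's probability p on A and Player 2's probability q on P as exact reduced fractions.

P1 mixes 3/4 on A; P2 mixes 1/3 on P

P1 indiff ⇒ q·6+(1-q)·8 = q·4+(1-q)·9 ⇒ q(2) = (1-q)(1) ⇒ q = 1/3
P2 indiff ⇒ p·2+(1-p)·8 = p·3+(1-p)·5 ⇒ p(-1) = (1-p)(-3) ⇒ p = 3/4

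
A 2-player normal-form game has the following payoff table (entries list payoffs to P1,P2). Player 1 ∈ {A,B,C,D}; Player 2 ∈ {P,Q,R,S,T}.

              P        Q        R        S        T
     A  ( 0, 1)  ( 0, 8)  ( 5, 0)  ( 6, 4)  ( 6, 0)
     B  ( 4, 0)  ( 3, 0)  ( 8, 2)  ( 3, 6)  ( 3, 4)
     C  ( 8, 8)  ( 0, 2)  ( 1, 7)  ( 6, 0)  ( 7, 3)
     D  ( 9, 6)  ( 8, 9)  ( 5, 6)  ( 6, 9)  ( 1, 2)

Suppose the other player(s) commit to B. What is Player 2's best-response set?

u_2(P vs B) = 0
u_2(Q vs B) = 0
u_2(R vs B) = 2
u_2(S vs B) = 6
u_2(T vs B) = 4
max payoff 6 at {S}

BR_2 = {S}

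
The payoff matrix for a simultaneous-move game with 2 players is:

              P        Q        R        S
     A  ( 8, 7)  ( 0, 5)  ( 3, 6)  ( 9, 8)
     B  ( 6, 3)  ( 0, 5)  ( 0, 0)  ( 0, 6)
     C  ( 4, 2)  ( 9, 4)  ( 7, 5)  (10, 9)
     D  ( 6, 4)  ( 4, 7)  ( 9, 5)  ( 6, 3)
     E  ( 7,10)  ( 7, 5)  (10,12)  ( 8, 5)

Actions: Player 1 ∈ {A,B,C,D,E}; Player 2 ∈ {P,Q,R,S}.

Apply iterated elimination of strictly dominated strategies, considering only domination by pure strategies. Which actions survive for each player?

Remaining: P1:{A,C,E} P2:{P,R,S}

P1 drop B (E beats it: P:7>6 Q:7>0 R:10>0 S:8>0)
P1 drop D (E beats it: P:7>6 Q:7>4 R:10>9 S:8>6)
P2 drop Q (R beats it: A:6>5 C:5>4 E:12>5)
P1→{A,C,E} P2→{P,R,S}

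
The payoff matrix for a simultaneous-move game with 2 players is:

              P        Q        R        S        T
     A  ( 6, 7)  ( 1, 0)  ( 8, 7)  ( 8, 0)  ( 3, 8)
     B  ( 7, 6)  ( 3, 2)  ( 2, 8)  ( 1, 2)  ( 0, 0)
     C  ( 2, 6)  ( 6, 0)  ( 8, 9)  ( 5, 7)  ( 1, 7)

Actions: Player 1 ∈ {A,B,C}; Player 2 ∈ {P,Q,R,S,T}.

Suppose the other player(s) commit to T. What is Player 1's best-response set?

u_1(A vs T) = 3
u_1(B vs T) = 0
u_1(C vs T) = 1
max payoff 3 at {A}

argmax u_1 = {A}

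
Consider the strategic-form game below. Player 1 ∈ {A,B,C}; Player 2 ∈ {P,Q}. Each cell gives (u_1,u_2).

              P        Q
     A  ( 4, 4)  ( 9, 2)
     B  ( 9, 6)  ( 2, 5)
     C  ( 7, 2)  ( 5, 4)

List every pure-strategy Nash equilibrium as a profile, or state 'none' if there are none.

(A,P): not NE [P1→B gives 9>4]
(A,Q): not NE [P2→P gives 4>2]
(B,P): NE
(B,Q): not NE [P1→A gives 9>2; P2→P gives 6>5]
(C,P): not NE [P1→B gives 9>7; P2→Q gives 4>2]
(C,Q): not NE [P1→A gives 9>5]

PSNE = {(B,P)}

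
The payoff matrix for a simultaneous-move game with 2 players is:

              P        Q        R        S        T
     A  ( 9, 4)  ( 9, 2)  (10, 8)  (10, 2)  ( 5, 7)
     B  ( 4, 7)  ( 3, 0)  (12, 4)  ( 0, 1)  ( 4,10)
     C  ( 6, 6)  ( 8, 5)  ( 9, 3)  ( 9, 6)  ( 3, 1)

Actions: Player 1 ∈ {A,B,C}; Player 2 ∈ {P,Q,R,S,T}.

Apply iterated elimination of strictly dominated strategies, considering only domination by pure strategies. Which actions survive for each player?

IESDS → P1:{A,B} P2:{R,T}

P1 drop C (A beats it: P:9>6 Q:9>8 R:10>9 S:10>9 T:5>3)
P2 drop P (T beats it: A:7>4 B:10>7)
P2 drop Q (R beats it: A:8>2 B:4>0)
P2 drop S (R beats it: A:8>2 B:4>1)
P1→{A,B} P2→{R,T}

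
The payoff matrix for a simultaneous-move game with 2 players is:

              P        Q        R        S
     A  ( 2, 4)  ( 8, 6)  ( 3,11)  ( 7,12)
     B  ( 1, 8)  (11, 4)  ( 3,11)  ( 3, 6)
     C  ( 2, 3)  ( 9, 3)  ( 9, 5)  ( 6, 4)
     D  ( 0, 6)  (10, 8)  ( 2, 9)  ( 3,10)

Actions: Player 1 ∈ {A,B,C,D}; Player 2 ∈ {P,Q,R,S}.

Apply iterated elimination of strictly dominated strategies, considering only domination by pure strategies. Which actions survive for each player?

P2 drop P (R beats it: A:11>4 B:11>8 C:5>3 D:9>6)
P2 drop Q (R beats it: A:11>6 B:11>4 C:5>3 D:9>8)
P1 drop B (C beats it: R:9>3 S:6>3)
P1 drop D (A beats it: R:3>2 S:7>3)
P1→{A,C} P2→{R,S}

Survivors P1:{A,C} P2:{R,S}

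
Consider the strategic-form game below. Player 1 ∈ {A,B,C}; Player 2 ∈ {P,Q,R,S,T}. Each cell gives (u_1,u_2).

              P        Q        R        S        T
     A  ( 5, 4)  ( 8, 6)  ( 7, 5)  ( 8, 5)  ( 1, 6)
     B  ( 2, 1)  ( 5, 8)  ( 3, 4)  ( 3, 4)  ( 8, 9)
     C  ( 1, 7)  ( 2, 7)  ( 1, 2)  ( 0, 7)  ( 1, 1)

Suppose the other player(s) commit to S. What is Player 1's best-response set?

BR_1 = {A}

u_1(A vs S) = 8
u_1(B vs S) = 3
u_1(C vs S) = 0
max payoff 8 at {A}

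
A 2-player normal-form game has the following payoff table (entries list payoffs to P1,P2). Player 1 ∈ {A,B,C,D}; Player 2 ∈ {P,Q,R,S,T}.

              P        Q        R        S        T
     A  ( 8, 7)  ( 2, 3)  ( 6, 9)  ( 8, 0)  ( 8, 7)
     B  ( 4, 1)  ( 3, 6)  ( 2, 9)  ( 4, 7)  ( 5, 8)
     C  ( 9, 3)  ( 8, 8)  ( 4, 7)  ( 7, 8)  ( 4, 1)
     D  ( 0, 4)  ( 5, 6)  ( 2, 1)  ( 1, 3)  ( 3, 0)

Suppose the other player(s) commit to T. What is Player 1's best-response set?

u_1(A vs T) = 8
u_1(B vs T) = 5
u_1(C vs T) = 4
u_1(D vs T) = 3
max payoff 8 at {A}

argmax u_1 = {A}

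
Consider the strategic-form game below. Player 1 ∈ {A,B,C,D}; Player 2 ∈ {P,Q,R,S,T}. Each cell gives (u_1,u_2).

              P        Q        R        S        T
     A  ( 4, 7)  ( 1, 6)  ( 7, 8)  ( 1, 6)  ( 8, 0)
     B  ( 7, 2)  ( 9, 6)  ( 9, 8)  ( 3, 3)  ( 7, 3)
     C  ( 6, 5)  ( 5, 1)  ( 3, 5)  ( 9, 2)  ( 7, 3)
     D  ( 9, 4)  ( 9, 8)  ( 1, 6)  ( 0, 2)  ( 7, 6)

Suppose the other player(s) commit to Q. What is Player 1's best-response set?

u_1(A vs Q) = 1
u_1(B vs Q) = 9
u_1(C vs Q) = 5
u_1(D vs Q) = 9
max payoff 9 at {B,D}

BR_1 = {B,D}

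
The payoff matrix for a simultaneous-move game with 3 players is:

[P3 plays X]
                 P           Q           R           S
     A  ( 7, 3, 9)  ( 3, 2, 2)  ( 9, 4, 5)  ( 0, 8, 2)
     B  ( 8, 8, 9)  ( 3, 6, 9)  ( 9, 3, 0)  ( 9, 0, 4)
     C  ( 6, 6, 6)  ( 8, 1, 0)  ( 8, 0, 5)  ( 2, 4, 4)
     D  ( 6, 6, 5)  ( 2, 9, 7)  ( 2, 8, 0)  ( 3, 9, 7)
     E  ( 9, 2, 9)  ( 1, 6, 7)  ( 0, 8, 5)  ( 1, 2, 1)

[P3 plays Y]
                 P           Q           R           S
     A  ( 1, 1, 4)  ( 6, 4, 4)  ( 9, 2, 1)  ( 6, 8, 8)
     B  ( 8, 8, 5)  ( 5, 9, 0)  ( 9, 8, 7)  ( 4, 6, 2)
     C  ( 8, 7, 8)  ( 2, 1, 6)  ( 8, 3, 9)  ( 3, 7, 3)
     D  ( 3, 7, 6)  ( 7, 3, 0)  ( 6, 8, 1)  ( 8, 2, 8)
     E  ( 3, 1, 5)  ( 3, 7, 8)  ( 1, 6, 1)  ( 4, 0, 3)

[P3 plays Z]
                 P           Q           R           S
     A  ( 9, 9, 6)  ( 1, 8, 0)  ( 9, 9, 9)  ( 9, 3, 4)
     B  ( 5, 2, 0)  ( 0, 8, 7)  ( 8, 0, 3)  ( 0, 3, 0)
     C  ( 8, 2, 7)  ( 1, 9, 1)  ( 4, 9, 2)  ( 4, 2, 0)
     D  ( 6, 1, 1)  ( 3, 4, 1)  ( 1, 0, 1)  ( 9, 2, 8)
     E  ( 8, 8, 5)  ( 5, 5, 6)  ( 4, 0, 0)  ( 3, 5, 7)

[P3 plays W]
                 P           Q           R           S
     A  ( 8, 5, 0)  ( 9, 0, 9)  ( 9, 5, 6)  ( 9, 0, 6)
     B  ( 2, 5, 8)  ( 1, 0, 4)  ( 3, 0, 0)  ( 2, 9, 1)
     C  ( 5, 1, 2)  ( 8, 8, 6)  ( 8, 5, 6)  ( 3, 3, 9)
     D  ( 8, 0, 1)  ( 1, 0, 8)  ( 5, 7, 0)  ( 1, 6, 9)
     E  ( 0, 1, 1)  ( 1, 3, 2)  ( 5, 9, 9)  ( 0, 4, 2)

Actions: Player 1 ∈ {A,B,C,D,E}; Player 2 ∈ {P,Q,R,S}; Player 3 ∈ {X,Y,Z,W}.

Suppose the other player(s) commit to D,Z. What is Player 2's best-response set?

BR_2 = {Q}

u_2(P vs D,Z) = 1
u_2(Q vs D,Z) = 4
u_2(R vs D,Z) = 0
u_2(S vs D,Z) = 2
max payoff 4 at {Q}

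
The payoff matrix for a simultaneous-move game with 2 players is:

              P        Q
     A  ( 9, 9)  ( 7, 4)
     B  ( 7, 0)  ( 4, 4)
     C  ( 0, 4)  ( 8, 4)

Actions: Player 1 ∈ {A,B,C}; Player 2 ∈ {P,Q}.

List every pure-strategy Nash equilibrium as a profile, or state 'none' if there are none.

(A,P): NE
(A,Q): not NE [P1→C gives 8>7; P2→P gives 9>4]
(B,P): not NE [P1→A gives 9>7; P2→Q gives 4>0]
(B,Q): not NE [P1→C gives 8>4]
(C,P): not NE [P1→A gives 9>0]
(C,Q): NE

Nash profiles: (A,P), (C,Q)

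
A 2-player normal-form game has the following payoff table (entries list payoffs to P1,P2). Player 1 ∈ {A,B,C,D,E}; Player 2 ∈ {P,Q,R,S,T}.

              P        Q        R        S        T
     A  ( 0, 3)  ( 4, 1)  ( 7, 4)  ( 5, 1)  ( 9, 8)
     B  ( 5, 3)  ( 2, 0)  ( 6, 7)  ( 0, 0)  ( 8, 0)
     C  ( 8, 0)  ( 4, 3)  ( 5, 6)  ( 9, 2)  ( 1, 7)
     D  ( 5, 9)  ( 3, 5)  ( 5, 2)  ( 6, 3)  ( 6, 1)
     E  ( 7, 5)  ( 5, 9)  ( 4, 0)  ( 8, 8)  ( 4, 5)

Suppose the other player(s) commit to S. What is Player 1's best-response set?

argmax u_1 = {C}

u_1(A vs S) = 5
u_1(B vs S) = 0
u_1(C vs S) = 9
u_1(D vs S) = 6
u_1(E vs S) = 8
max payoff 9 at {C}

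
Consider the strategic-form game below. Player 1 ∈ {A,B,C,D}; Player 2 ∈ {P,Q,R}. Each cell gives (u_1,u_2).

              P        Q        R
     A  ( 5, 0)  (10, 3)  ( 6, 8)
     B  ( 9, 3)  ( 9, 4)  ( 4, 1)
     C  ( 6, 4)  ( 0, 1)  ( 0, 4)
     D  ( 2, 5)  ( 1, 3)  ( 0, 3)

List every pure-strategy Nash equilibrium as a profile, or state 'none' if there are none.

(A,P): not NE [P1→B gives 9>5; P2→R gives 8>0]
(A,Q): not NE [P2→R gives 8>3]
(A,R): NE
(B,P): not NE [P2→Q gives 4>3]
(B,Q): not NE [P1→A gives 10>9]
(B,R): not NE [P1→A gives 6>4; P2→Q gives 4>1]
(C,P): not NE [P1→B gives 9>6]
(C,Q): not NE [P1→A gives 10>0; P2→R gives 4>1]
(C,R): not NE [P1→A gives 6>0]
(D,P): not NE [P1→B gives 9>2]
(D,Q): not NE [P1→A gives 10>1; P2→P gives 5>3]
(D,R): not NE [P1→A gives 6>0; P2→P gives 5>3]

NE set: (A,R)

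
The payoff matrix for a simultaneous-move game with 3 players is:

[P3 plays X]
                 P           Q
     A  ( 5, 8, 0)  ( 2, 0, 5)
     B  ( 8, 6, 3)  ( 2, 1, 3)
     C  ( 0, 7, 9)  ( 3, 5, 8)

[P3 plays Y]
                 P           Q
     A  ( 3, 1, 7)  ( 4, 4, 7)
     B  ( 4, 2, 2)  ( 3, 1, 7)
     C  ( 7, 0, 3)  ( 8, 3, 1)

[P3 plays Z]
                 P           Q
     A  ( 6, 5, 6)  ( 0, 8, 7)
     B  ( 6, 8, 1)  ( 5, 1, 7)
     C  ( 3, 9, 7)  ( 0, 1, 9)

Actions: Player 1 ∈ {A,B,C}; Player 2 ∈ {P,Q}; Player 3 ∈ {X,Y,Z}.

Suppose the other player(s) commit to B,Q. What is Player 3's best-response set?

argmax u_3 = {Y,Z}

u_3(X vs B,Q) = 3
u_3(Y vs B,Q) = 7
u_3(Z vs B,Q) = 7
max payoff 7 at {Y,Z}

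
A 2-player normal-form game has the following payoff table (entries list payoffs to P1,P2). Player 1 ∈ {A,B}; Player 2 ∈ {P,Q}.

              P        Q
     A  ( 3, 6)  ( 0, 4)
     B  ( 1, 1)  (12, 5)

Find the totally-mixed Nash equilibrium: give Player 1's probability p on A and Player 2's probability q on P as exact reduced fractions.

p=2/3, q=6/7

P1 indiff ⇒ q·3+(1-q)·0 = q·1+(1-q)·12 ⇒ q(2) = (1-q)(12) ⇒ q = 6/7
P2 indiff ⇒ p·6+(1-p)·1 = p·4+(1-p)·5 ⇒ p(2) = (1-p)(4) ⇒ p = 2/3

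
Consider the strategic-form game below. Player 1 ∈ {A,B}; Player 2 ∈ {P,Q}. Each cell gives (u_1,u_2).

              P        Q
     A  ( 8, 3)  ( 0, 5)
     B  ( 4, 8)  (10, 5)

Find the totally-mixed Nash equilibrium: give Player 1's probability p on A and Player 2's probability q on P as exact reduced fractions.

p=3/5, q=5/7

P1 indiff ⇒ q·8+(1-q)·0 = q·4+(1-q)·10 ⇒ q(4) = (1-q)(10) ⇒ q = 5/7
P2 indiff ⇒ p·3+(1-p)·8 = p·5+(1-p)·5 ⇒ p(-2) = (1-p)(-3) ⇒ p = 3/5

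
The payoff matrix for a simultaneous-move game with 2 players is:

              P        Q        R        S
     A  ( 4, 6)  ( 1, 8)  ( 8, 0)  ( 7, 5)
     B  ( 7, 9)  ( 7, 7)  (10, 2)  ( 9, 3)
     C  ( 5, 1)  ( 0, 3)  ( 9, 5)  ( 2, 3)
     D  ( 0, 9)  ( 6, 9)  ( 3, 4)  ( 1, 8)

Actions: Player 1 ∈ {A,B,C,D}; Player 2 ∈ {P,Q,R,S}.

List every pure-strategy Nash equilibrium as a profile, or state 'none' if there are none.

(A,P): not NE [P1→B gives 7>4; P2→Q gives 8>6]
(A,Q): not NE [P1→B gives 7>1]
(A,R): not NE [P1→B gives 10>8; P2→Q gives 8>0]
(A,S): not NE [P1→B gives 9>7; P2→Q gives 8>5]
(B,P): NE
(B,Q): not NE [P2→P gives 9>7]
(B,R): not NE [P2→P gives 9>2]
(B,S): not NE [P2→P gives 9>3]
(C,P): not NE [P1→B gives 7>5; P2→R gives 5>1]
(C,Q): not NE [P1→B gives 7>0; P2→R gives 5>3]
(C,R): not NE [P1→B gives 10>9]
(C,S): not NE [P1→B gives 9>2; P2→R gives 5>3]
(D,P): not NE [P1→B gives 7>0]
(D,Q): not NE [P1→B gives 7>6]
(D,R): not NE [P1→B gives 10>3; P2→Q gives 9>4]
(D,S): not NE [P1→B gives 9>1; P2→Q gives 9>8]

PSNE = {(B,P)}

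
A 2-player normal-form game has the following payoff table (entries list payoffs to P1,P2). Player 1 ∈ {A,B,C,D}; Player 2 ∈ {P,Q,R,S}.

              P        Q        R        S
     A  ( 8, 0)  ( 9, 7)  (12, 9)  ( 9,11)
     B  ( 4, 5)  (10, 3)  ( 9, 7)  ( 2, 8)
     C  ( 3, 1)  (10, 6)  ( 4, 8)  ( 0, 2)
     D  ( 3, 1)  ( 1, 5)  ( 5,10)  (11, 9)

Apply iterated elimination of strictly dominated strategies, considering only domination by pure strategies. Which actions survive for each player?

Remaining: P1:{A,D} P2:{R,S}

P2 drop P (R beats it: A:9>0 B:7>5 C:8>1 D:10>1)
P2 drop Q (R beats it: A:9>7 B:7>3 C:8>6 D:10>5)
P1 drop B (A beats it: R:12>9 S:9>2)
P1 drop C (A beats it: R:12>4 S:9>0)
P1→{A,D} P2→{R,S}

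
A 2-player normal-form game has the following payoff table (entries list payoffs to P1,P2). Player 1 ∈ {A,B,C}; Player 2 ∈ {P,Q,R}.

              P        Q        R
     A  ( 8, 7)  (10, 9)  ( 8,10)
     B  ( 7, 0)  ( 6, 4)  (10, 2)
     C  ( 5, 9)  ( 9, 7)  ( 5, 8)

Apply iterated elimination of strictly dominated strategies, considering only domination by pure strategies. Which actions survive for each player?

Remaining: P1:{A,B} P2:{Q,R}

P1 drop C (A beats it: P:8>5 Q:10>9 R:8>5)
P2 drop P (Q beats it: A:9>7 B:4>0)
P1→{A,B} P2→{Q,R}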